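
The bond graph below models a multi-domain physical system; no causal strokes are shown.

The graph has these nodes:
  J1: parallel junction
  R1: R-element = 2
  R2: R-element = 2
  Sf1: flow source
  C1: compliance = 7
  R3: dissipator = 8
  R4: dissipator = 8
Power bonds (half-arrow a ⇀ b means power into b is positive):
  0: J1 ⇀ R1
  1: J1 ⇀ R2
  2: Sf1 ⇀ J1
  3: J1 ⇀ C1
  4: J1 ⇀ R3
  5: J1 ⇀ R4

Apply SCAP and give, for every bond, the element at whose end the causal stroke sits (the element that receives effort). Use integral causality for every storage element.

β2 |Sf1  (Sf1: flow source, stroke at near end)
β3 |J1  (C1: C, integral causality)
β0 |R1  (0-jn J1 has e-setter on 3)
β1 |R2  (common-e at J1 fixed by 3)
β4 |R3  (0-jn J1 has e-setter on 3)
β5 |R4  (J1 effort already set via bond 3)

#0 stroke at R1
#1 stroke at R2
#2 stroke at Sf1
#3 stroke at J1
#4 stroke at R3
#5 stroke at R4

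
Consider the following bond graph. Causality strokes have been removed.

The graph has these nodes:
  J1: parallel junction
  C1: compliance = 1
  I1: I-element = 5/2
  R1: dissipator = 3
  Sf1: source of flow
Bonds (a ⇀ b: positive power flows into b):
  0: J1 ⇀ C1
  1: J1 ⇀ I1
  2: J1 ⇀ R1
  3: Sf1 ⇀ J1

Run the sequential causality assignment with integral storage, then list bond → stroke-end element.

b3 →Sf1  (Sf1 fixes flow; stroke at Sf1)
b0 →J1  (prefer integral on C1)
b1 →I1  (common-e at J1 fixed by 0)
b2 →R1  (J1: bond 0 brought effort, rest push out)

#0 stroke at J1
#1 stroke at I1
#2 stroke at R1
#3 stroke at Sf1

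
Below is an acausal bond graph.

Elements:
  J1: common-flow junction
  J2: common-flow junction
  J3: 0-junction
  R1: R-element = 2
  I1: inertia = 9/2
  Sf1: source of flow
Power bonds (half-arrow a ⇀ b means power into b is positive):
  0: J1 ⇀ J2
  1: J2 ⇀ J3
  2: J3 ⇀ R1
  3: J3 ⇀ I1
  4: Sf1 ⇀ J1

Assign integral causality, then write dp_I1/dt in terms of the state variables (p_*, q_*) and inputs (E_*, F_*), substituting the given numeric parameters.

dp_I1/dt = 2*F_Sf1 - 4*p_I1/9

#4 |Sf1  (Sf1: flow source, stroke at near end)
#0 |J1  (J1: bond 4 brought flow, rest push out)
#1 |J2  (J2: bond 0 brought flow, rest push out)
#3 |I1  (I1 outputs flow p/I1)
#2 |J3  (J3: last free bond brings effort in)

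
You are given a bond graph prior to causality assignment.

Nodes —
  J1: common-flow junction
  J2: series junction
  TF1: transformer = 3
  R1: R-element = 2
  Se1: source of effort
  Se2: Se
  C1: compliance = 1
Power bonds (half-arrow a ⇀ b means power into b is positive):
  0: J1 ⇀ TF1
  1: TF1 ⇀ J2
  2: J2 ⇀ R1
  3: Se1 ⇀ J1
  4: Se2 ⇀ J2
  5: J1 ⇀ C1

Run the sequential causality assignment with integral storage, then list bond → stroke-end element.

bond 0 |TF1
bond 1 |J2
bond 2 |R1
bond 3 |J1
bond 4 |J2
bond 5 |J1

bond 3 stroke→J1  (source Se1 imposes e)
bond 4 stroke→J2  (Se2 fixes effort; stroke away)
bond 5 stroke→J1  (C1: C, integral causality)
bond 0 stroke→TF1  (J1: last free bond brings flow in)
bond 1 stroke→J2  (TF TF1: opposite of bond 0)
bond 2 stroke→R1  (closing 1-jn rule on J2)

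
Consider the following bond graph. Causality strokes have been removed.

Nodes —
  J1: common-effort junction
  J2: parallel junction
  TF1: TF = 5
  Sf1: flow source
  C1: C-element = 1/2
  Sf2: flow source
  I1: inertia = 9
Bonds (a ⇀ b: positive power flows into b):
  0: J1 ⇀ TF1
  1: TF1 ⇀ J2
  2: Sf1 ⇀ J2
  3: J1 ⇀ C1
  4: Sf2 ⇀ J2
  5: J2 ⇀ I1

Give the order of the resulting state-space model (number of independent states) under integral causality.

2  (C1, I1 all integral)

#2 stroke→Sf1  (Sf1: flow source, stroke at near end)
#4 stroke→Sf2  (Sf2 (Sf) sets flow on bond)
#3 stroke→J1  (C1: C, integral causality)
#0 stroke→TF1  (J1 effort already set via bond 3)
#1 stroke→J2  (TF1: transformer flips bond 0)
#5 stroke→I1  (common-e at J2 fixed by 1)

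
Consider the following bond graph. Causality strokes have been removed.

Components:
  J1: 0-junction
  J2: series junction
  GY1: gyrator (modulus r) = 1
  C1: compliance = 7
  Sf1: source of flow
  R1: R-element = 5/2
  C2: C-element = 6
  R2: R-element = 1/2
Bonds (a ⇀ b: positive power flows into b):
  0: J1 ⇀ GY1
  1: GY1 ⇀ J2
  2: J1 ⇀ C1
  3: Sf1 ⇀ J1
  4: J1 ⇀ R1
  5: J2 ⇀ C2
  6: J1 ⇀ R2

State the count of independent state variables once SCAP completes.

β3 |Sf1  (Sf1 (Sf) sets flow on bond)
β2 |J1  (C1 outputs effort q/C1)
β0 |GY1  (J1: bond 2 brought effort, rest push out)
β4 |R1  (common-e at J1 fixed by 2)
β6 |R2  (J1 effort already set via bond 2)
β1 |GY1  (GY1 both-in/both-out from 0)
β5 |J2  (1-jn J2 has f-setter on 1)

2  (C1, C2 all integral)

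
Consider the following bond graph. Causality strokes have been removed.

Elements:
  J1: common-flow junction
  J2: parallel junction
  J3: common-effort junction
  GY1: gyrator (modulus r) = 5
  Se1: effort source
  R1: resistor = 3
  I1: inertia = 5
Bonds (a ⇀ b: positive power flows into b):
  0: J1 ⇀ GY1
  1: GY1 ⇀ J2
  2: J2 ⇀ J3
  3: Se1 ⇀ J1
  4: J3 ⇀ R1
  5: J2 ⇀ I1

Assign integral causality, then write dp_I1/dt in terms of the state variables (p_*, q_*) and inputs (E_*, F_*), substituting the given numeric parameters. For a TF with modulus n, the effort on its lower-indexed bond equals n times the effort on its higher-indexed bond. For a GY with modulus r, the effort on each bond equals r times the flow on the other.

#3 stroke→J1  (source Se1 imposes e)
#0 stroke→GY1  (J1 needs exactly one f-in)
#1 stroke→GY1  (through GY1, causality inverts; strokes same side of GY1)
#5 stroke→I1  (I1: I, integral causality)
#2 stroke→J2  (J2 needs exactly one e-in)
#4 stroke→J3  (J3 needs exactly one e-in)

dp_I1/dt = 3*E_Se1/5 - 3*p_I1/5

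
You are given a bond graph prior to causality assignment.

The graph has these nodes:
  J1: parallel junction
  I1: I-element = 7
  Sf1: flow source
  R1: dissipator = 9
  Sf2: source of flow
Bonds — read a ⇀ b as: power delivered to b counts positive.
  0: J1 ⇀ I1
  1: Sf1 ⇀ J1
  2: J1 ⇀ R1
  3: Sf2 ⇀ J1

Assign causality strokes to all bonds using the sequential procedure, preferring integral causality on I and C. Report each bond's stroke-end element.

bond 0 stroke at I1
bond 1 stroke at Sf1
bond 2 stroke at J1
bond 3 stroke at Sf2

b1 stroke at Sf1  (Sf1 fixes flow; stroke at Sf1)
b3 stroke at Sf2  (source Sf2 imposes f)
b0 stroke at I1  (I1: I, integral causality)
b2 stroke at J1  (J1 needs exactly one e-in)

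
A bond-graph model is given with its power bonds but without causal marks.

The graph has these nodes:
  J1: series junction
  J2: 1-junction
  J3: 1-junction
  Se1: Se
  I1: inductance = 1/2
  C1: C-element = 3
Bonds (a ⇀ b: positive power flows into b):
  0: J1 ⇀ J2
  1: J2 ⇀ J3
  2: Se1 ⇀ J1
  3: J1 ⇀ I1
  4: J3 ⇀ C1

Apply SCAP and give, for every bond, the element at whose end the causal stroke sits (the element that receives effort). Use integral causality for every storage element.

β0 stroke at J1
β1 stroke at J2
β2 stroke at J1
β3 stroke at I1
β4 stroke at J3

b2 →J1  (Se1 (Se) sets effort on bond)
b3 →I1  (I1 outputs flow p/I1)
b0 →J1  (common-f at J1 fixed by 3)
b1 →J2  (1-jn J2 has f-setter on 0)
b4 →J3  (J3: bond 1 brought flow, rest push out)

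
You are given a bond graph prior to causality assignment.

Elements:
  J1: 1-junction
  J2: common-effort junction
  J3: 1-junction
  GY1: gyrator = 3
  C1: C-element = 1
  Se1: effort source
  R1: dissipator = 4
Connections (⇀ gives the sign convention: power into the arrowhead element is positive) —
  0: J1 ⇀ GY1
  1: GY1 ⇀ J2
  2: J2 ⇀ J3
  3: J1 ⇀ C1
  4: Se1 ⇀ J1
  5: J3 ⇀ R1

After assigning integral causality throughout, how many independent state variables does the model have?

β4 stroke at J1  (Se1: effort source, stroke at far end)
β3 stroke at J1  (C1 outputs effort q/C1)
β0 stroke at GY1  (only one flow-in slot at J1)
β1 stroke at GY1  (GY1 both-in/both-out from 0)
β2 stroke at J2  (only one effort-in slot at J2)
β5 stroke at J3  (1-jn J3 has f-setter on 2)

1  (C1 all integral)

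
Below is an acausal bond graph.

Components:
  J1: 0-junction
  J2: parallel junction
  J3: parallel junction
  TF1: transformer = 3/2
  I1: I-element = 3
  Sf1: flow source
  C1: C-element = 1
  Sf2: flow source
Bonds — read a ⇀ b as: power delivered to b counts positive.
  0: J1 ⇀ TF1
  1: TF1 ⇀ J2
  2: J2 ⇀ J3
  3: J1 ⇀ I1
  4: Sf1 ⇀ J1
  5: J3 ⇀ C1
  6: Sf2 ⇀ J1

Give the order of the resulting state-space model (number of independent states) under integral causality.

2  (C1, I1 all integral)

b4 stroke at Sf1  (Sf1: flow source, stroke at near end)
b6 stroke at Sf2  (Sf2 fixes flow; stroke at Sf2)
b3 stroke at I1  (I1 outputs flow p/I1)
b0 stroke at J1  (closing 0-jn rule on J1)
b1 stroke at TF1  (TF1 one-in-one-out from 0)
b2 stroke at J2  (J2: last free bond brings effort in)
b5 stroke at J3  (only one effort-in slot at J3)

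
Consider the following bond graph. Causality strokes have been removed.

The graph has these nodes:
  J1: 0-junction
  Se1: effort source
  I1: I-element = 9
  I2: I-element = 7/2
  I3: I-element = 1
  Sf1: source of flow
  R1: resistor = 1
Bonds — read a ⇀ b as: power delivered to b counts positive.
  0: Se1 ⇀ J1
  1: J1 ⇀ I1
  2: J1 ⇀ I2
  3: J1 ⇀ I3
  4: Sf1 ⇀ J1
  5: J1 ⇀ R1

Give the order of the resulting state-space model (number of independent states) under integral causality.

3  (I1, I2, I3 all integral)

β0 |J1  (Se1 fixes effort; stroke away)
β4 |Sf1  (Sf1: flow source, stroke at near end)
β1 |I1  (J1 effort already set via bond 0)
β2 |I2  (J1 effort already set via bond 0)
β3 |I3  (J1 effort already set via bond 0)
β5 |R1  (J1: bond 0 brought effort, rest push out)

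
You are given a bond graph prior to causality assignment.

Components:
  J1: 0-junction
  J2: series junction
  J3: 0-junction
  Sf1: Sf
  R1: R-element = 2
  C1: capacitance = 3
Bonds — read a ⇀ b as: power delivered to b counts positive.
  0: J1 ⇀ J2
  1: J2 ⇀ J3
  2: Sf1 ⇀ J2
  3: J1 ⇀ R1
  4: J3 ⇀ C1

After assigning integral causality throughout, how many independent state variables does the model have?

1  (C1 all integral)

bond 2 stroke at Sf1  (source Sf1 imposes f)
bond 0 stroke at J2  (J2: bond 2 brought flow, rest push out)
bond 1 stroke at J2  (1-jn J2 has f-setter on 2)
bond 4 stroke at J3  (only one effort-in slot at J3)
bond 3 stroke at J1  (only one effort-in slot at J1)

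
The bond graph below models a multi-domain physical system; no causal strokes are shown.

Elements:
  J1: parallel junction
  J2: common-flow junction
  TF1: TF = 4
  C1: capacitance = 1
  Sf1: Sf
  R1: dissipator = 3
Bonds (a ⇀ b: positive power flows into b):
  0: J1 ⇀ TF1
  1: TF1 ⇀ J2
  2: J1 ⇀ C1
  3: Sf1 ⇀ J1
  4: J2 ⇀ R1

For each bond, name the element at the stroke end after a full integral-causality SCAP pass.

bond 3 |Sf1  (source Sf1 imposes f)
bond 2 |J1  (C1 outputs effort q/C1)
bond 0 |TF1  (J1 effort already set via bond 2)
bond 1 |J2  (through TF1, causality passes straight; one stroke at TF1)
bond 4 |R1  (only one flow-in slot at J2)

#0 stroke→TF1
#1 stroke→J2
#2 stroke→J1
#3 stroke→Sf1
#4 stroke→R1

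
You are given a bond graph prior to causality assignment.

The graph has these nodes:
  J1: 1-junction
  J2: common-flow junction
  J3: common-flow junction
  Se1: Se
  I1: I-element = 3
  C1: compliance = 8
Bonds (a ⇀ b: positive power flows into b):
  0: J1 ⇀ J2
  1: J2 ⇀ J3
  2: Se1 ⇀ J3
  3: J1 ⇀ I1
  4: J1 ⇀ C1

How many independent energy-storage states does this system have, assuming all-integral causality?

2  (C1, I1 all integral)

b2 |J3  (Se1: effort source, stroke at far end)
b1 |J2  (J3: last free bond brings flow in)
b0 |J1  (J2 needs exactly one f-in)
b3 |I1  (I1 integral (f out))
b4 |J1  (J1 flow already set via bond 3)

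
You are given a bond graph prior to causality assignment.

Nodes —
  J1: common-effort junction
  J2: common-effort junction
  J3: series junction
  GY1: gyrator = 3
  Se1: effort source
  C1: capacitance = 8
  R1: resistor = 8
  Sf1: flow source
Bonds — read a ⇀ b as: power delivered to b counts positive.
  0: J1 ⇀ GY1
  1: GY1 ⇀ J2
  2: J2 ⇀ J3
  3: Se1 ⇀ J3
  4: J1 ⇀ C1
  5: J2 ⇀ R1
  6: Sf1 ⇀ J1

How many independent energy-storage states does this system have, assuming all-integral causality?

1  (C1 all integral)

β3 stroke at J3  (Se1 (Se) sets effort on bond)
β6 stroke at Sf1  (source Sf1 imposes f)
β2 stroke at J2  (J3 needs exactly one f-in)
β1 stroke at GY1  (common-e at J2 fixed by 2)
β5 stroke at R1  (0-jn J2 has e-setter on 2)
β0 stroke at GY1  (GY GY1: same side as bond 1)
β4 stroke at J1  (J1: last free bond brings effort in)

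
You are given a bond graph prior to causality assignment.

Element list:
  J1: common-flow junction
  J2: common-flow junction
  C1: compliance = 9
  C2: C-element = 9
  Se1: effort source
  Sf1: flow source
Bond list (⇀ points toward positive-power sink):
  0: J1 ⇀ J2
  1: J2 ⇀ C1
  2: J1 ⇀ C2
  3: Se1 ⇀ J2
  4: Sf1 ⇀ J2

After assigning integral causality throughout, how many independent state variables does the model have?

#3 |J2  (Se1 fixes effort; stroke away)
#4 |Sf1  (Sf1 (Sf) sets flow on bond)
#0 |J2  (1-jn J2 has f-setter on 4)
#1 |J2  (1-jn J2 has f-setter on 4)
#2 |J1  (J1 flow already set via bond 0)

2  (C1, C2 all integral)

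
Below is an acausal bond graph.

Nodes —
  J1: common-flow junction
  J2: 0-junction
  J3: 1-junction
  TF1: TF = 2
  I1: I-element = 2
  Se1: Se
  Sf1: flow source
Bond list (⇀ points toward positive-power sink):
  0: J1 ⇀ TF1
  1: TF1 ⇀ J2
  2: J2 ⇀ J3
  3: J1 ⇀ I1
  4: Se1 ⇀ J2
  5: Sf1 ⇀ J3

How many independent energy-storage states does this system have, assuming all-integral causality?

1  (I1 all integral)

b4 stroke→J2  (Se1 fixes effort; stroke away)
b5 stroke→Sf1  (Sf1 (Sf) sets flow on bond)
b1 stroke→TF1  (J2: bond 4 brought effort, rest push out)
b2 stroke→J3  (J2 effort already set via bond 4)
b0 stroke→J1  (through TF1, causality passes straight; one stroke at TF1)
b3 stroke→I1  (only one flow-in slot at J1)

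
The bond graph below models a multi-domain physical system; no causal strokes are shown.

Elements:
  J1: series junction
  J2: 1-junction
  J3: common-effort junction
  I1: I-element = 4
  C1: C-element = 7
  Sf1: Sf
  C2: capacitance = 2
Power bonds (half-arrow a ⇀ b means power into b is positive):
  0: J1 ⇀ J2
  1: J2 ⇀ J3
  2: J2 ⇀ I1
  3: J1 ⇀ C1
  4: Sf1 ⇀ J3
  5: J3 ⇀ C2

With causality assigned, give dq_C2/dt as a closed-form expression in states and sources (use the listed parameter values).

dq_C2/dt = F_Sf1 + p_I1/4

β4 →Sf1  (source Sf1 imposes f)
β2 →I1  (I1 integral (f out))
β0 →J2  (J2: bond 2 brought flow, rest push out)
β1 →J2  (1-jn J2 has f-setter on 2)
β5 →J3  (only one effort-in slot at J3)
β3 →J1  (J1: bond 0 brought flow, rest push out)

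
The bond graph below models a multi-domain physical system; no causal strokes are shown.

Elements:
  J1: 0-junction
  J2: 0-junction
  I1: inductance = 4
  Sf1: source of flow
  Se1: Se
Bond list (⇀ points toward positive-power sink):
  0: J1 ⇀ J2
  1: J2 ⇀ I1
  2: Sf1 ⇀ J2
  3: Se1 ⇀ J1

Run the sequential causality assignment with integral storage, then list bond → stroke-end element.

bond 0 →J2
bond 1 →I1
bond 2 →Sf1
bond 3 →J1

bond 2 →Sf1  (Sf1: flow source, stroke at near end)
bond 3 →J1  (Se1: effort source, stroke at far end)
bond 0 →J2  (J1 effort already set via bond 3)
bond 1 →I1  (J2: bond 0 brought effort, rest push out)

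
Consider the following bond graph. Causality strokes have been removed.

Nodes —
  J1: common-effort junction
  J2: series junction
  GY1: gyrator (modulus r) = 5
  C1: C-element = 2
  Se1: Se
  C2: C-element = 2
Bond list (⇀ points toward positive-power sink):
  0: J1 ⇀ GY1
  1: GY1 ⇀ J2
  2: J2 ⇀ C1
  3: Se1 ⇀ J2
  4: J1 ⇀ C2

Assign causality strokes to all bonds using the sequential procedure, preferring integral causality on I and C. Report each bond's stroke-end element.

β0 →GY1
β1 →GY1
β2 →J2
β3 →J2
β4 →J1

#3 stroke at J2  (Se1 fixes effort; stroke away)
#2 stroke at J2  (C1: C, integral causality)
#1 stroke at GY1  (closing 1-jn rule on J2)
#0 stroke at GY1  (GY1: gyrator matches bond 1)
#4 stroke at J1  (only one effort-in slot at J1)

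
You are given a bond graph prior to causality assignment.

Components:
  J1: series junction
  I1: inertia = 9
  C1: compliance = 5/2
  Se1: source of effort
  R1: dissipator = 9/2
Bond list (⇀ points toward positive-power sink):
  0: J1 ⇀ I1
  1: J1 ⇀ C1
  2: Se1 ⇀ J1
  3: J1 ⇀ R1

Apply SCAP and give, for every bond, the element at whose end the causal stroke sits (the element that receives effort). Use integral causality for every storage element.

β2 →J1  (Se1: effort source, stroke at far end)
β0 →I1  (I1 outputs flow p/I1)
β1 →J1  (common-f at J1 fixed by 0)
β3 →J1  (J1: bond 0 brought flow, rest push out)

bond 0 stroke→I1
bond 1 stroke→J1
bond 2 stroke→J1
bond 3 stroke→J1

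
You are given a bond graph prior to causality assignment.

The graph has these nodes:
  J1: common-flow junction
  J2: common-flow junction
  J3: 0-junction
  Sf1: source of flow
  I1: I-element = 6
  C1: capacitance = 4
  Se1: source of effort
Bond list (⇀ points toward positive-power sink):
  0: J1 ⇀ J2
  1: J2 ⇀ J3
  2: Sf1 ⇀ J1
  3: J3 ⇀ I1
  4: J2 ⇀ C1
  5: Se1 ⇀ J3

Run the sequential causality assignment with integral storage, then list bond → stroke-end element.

bond 0 |J1
bond 1 |J2
bond 2 |Sf1
bond 3 |I1
bond 4 |J2
bond 5 |J3

bond 2 stroke→Sf1  (Sf1 fixes flow; stroke at Sf1)
bond 5 stroke→J3  (Se1 fixes effort; stroke away)
bond 0 stroke→J1  (J1: bond 2 brought flow, rest push out)
bond 1 stroke→J2  (common-f at J2 fixed by 0)
bond 4 stroke→J2  (J2: bond 0 brought flow, rest push out)
bond 3 stroke→I1  (J3: bond 5 brought effort, rest push out)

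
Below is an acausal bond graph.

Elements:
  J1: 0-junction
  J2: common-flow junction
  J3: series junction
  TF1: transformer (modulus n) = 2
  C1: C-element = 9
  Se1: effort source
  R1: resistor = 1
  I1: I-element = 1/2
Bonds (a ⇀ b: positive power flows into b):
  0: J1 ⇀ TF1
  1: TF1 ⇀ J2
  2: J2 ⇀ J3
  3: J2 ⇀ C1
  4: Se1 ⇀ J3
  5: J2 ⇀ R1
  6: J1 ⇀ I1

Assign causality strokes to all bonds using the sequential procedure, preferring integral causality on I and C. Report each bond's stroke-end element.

bond 4 →J3  (Se1 fixes effort; stroke away)
bond 2 →J2  (J3 needs exactly one f-in)
bond 3 →J2  (C1 outputs effort q/C1)
bond 6 →I1  (I1: I, integral causality)
bond 0 →J1  (only one effort-in slot at J1)
bond 1 →TF1  (TF1 one-in-one-out from 0)
bond 5 →J2  (J2: bond 1 brought flow, rest push out)

bond 0 |J1
bond 1 |TF1
bond 2 |J2
bond 3 |J2
bond 4 |J3
bond 5 |J2
bond 6 |I1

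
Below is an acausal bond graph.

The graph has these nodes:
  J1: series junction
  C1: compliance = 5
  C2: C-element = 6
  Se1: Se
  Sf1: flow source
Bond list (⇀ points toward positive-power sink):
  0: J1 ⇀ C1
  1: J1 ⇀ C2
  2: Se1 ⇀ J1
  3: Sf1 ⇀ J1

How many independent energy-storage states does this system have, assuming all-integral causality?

β2 stroke at J1  (source Se1 imposes e)
β3 stroke at Sf1  (Sf1 (Sf) sets flow on bond)
β0 stroke at J1  (J1: bond 3 brought flow, rest push out)
β1 stroke at J1  (1-jn J1 has f-setter on 3)

2  (C1, C2 all integral)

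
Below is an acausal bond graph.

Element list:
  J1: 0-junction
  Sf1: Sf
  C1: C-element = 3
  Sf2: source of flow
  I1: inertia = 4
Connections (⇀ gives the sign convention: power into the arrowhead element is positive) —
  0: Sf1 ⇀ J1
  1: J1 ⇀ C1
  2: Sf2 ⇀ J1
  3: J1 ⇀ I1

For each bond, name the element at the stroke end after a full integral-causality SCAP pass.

bond 0 |Sf1
bond 1 |J1
bond 2 |Sf2
bond 3 |I1

β0 |Sf1  (source Sf1 imposes f)
β2 |Sf2  (Sf2 (Sf) sets flow on bond)
β1 |J1  (C1: C, integral causality)
β3 |I1  (common-e at J1 fixed by 1)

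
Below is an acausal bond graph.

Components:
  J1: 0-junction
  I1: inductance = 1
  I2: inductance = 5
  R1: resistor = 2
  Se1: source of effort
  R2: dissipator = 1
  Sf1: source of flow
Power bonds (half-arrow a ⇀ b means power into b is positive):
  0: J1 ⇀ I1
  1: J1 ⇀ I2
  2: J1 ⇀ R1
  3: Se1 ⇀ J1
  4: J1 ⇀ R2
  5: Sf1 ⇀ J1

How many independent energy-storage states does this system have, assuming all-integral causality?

bond 3 →J1  (Se1: effort source, stroke at far end)
bond 5 →Sf1  (source Sf1 imposes f)
bond 0 →I1  (common-e at J1 fixed by 3)
bond 1 →I2  (0-jn J1 has e-setter on 3)
bond 2 →R1  (0-jn J1 has e-setter on 3)
bond 4 →R2  (common-e at J1 fixed by 3)

2  (I1, I2 all integral)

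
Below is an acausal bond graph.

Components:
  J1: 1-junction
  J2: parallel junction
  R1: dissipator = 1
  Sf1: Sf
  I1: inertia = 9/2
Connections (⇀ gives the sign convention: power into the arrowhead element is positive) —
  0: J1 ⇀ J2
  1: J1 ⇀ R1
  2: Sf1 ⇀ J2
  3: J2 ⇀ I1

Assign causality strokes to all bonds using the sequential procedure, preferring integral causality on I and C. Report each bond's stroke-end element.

β0 stroke at J2
β1 stroke at J1
β2 stroke at Sf1
β3 stroke at I1

bond 2 |Sf1  (source Sf1 imposes f)
bond 3 |I1  (I1 integral (f out))
bond 0 |J2  (closing 0-jn rule on J2)
bond 1 |J1  (J1 flow already set via bond 0)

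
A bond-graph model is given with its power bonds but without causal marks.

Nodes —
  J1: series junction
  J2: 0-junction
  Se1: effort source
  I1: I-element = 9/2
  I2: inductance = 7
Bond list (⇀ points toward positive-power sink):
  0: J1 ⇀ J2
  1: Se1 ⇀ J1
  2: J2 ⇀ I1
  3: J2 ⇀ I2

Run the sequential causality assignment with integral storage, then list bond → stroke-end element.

β0 stroke at J2
β1 stroke at J1
β2 stroke at I1
β3 stroke at I2

bond 1 |J1  (Se1 fixes effort; stroke away)
bond 0 |J2  (J1 needs exactly one f-in)
bond 2 |I1  (0-jn J2 has e-setter on 0)
bond 3 |I2  (common-e at J2 fixed by 0)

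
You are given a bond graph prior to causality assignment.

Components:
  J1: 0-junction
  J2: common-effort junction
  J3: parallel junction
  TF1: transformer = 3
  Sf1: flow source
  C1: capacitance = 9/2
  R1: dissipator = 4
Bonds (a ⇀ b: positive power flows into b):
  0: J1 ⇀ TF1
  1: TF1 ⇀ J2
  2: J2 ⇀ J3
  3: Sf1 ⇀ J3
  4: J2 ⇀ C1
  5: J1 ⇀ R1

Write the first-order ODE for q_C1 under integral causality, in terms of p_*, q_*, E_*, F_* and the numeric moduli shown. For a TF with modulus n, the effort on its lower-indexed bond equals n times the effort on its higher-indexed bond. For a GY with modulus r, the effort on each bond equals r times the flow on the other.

bond 3 |Sf1  (Sf1 fixes flow; stroke at Sf1)
bond 2 |J3  (closing 0-jn rule on J3)
bond 4 |J2  (C1: C, integral causality)
bond 1 |TF1  (common-e at J2 fixed by 4)
bond 0 |J1  (TF TF1: opposite of bond 1)
bond 5 |R1  (J1 effort already set via bond 0)

dq_C1/dt = F_Sf1 - q_C1/2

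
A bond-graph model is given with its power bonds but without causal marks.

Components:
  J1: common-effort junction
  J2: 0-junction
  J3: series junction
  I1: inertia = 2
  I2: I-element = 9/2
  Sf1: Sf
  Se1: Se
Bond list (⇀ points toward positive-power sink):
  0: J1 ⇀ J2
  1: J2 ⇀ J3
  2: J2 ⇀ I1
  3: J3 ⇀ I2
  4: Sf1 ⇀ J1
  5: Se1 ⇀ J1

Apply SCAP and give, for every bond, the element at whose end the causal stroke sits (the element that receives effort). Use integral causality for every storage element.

b0 stroke→J2
b1 stroke→J3
b2 stroke→I1
b3 stroke→I2
b4 stroke→Sf1
b5 stroke→J1

β4 stroke→Sf1  (Sf1 (Sf) sets flow on bond)
β5 stroke→J1  (Se1 fixes effort; stroke away)
β0 stroke→J2  (0-jn J1 has e-setter on 5)
β1 stroke→J3  (J2: bond 0 brought effort, rest push out)
β2 stroke→I1  (J2: bond 0 brought effort, rest push out)
β3 stroke→I2  (J3: last free bond brings flow in)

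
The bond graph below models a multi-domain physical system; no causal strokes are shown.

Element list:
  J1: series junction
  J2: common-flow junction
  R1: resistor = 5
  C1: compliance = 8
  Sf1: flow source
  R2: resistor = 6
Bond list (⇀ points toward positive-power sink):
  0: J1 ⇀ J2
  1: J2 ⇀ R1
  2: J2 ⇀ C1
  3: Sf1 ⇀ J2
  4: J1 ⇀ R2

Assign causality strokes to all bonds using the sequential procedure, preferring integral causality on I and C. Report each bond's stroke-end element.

#3 stroke at Sf1  (Sf1 (Sf) sets flow on bond)
#0 stroke at J2  (J2 flow already set via bond 3)
#1 stroke at J2  (J2: bond 3 brought flow, rest push out)
#2 stroke at J2  (1-jn J2 has f-setter on 3)
#4 stroke at J1  (J1 flow already set via bond 0)

b0 stroke at J2
b1 stroke at J2
b2 stroke at J2
b3 stroke at Sf1
b4 stroke at J1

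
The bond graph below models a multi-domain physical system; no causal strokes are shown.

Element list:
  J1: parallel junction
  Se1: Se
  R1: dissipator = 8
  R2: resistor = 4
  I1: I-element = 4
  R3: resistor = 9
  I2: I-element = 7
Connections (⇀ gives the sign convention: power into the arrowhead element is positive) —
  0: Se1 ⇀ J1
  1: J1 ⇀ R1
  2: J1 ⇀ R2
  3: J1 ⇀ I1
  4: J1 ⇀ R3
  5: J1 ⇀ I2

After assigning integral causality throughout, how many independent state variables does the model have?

2  (I1, I2 all integral)

#0 stroke at J1  (Se1: effort source, stroke at far end)
#1 stroke at R1  (J1: bond 0 brought effort, rest push out)
#2 stroke at R2  (J1: bond 0 brought effort, rest push out)
#3 stroke at I1  (0-jn J1 has e-setter on 0)
#4 stroke at R3  (J1 effort already set via bond 0)
#5 stroke at I2  (J1: bond 0 brought effort, rest push out)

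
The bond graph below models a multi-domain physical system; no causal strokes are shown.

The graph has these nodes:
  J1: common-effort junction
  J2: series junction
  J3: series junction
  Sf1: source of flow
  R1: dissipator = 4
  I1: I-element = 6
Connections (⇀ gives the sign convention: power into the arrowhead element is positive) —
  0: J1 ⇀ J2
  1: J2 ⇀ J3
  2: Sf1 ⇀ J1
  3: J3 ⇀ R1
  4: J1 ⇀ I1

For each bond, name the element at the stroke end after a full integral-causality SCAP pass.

#0 stroke at J1
#1 stroke at J2
#2 stroke at Sf1
#3 stroke at J3
#4 stroke at I1

bond 2 stroke at Sf1  (source Sf1 imposes f)
bond 4 stroke at I1  (prefer integral on I1)
bond 0 stroke at J1  (J1 needs exactly one e-in)
bond 1 stroke at J2  (J2 flow already set via bond 0)
bond 3 stroke at J3  (J3 flow already set via bond 1)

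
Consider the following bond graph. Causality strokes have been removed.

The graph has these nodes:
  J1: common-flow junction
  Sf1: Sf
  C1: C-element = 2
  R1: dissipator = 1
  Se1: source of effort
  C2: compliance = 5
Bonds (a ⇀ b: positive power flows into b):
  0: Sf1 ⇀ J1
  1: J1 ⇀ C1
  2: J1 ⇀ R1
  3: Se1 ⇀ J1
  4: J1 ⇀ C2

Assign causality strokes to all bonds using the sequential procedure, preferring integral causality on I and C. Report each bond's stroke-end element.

#0 stroke at Sf1  (source Sf1 imposes f)
#3 stroke at J1  (Se1: effort source, stroke at far end)
#1 stroke at J1  (J1: bond 0 brought flow, rest push out)
#2 stroke at J1  (J1 flow already set via bond 0)
#4 stroke at J1  (common-f at J1 fixed by 0)

β0 stroke→Sf1
β1 stroke→J1
β2 stroke→J1
β3 stroke→J1
β4 stroke→J1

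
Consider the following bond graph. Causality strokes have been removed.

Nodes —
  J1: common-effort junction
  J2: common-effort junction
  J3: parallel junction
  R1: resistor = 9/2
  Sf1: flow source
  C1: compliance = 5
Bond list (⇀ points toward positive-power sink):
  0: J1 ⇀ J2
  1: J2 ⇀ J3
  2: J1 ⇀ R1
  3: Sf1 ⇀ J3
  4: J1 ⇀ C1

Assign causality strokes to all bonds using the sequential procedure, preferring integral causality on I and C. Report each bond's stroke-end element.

β0 →J2
β1 →J3
β2 →R1
β3 →Sf1
β4 →J1

bond 3 stroke→Sf1  (source Sf1 imposes f)
bond 1 stroke→J3  (J3 needs exactly one e-in)
bond 0 stroke→J2  (J2: last free bond brings effort in)
bond 4 stroke→J1  (prefer integral on C1)
bond 2 stroke→R1  (J1: bond 4 brought effort, rest push out)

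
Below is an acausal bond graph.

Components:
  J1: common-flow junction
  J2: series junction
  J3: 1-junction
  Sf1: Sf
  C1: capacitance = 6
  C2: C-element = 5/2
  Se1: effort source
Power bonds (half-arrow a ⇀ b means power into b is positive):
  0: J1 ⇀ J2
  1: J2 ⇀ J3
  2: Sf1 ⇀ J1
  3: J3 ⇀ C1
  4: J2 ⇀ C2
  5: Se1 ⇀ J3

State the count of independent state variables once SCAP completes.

β2 stroke at Sf1  (Sf1 fixes flow; stroke at Sf1)
β5 stroke at J3  (source Se1 imposes e)
β0 stroke at J1  (1-jn J1 has f-setter on 2)
β1 stroke at J2  (common-f at J2 fixed by 0)
β4 stroke at J2  (J2: bond 0 brought flow, rest push out)
β3 stroke at J3  (J3 flow already set via bond 1)

2  (C1, C2 all integral)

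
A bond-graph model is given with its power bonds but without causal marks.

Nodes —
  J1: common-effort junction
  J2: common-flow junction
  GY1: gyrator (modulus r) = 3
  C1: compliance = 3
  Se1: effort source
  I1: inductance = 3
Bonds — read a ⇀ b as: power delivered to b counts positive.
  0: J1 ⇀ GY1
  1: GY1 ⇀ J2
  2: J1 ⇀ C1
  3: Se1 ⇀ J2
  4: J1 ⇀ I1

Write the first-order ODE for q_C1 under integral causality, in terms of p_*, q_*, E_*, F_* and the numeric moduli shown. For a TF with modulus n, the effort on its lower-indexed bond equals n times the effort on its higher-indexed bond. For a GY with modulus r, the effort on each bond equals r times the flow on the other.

β3 →J2  (source Se1 imposes e)
β1 →GY1  (closing 1-jn rule on J2)
β0 →GY1  (GY1: gyrator matches bond 1)
β2 →J1  (C1: C, integral causality)
β4 →I1  (J1: bond 2 brought effort, rest push out)

dq_C1/dt = E_Se1/3 - p_I1/3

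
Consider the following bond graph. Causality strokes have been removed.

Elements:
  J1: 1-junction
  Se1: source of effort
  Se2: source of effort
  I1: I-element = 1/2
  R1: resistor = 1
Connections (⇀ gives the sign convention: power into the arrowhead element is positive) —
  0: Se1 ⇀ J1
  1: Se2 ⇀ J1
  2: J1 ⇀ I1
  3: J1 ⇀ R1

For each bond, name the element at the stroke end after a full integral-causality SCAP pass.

bond 0 |J1  (Se1: effort source, stroke at far end)
bond 1 |J1  (Se2 (Se) sets effort on bond)
bond 2 |I1  (prefer integral on I1)
bond 3 |J1  (J1: bond 2 brought flow, rest push out)

b0 |J1
b1 |J1
b2 |I1
b3 |J1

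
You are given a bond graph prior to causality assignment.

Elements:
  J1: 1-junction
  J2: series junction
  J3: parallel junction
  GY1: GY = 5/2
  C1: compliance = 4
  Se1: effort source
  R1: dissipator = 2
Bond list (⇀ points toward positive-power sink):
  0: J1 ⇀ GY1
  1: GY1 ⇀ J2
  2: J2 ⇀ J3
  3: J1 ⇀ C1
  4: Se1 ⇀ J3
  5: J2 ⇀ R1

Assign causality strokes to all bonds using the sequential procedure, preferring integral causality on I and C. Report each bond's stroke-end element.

#0 stroke→GY1
#1 stroke→GY1
#2 stroke→J2
#3 stroke→J1
#4 stroke→J3
#5 stroke→J2

#4 →J3  (Se1: effort source, stroke at far end)
#2 →J2  (common-e at J3 fixed by 4)
#3 →J1  (C1: C, integral causality)
#0 →GY1  (J1 needs exactly one f-in)
#1 →GY1  (GY1: gyrator matches bond 0)
#5 →J2  (1-jn J2 has f-setter on 1)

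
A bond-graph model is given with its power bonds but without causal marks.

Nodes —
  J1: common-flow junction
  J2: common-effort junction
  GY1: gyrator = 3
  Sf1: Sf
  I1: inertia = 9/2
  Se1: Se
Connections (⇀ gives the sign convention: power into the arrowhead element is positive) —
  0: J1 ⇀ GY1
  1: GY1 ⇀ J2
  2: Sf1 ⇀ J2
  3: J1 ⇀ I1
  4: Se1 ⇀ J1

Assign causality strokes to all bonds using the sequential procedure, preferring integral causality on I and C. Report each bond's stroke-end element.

#0 stroke→J1
#1 stroke→J2
#2 stroke→Sf1
#3 stroke→I1
#4 stroke→J1

#2 |Sf1  (Sf1 (Sf) sets flow on bond)
#4 |J1  (source Se1 imposes e)
#1 |J2  (closing 0-jn rule on J2)
#0 |J1  (through GY1, causality inverts; strokes same side of GY1)
#3 |I1  (only one flow-in slot at J1)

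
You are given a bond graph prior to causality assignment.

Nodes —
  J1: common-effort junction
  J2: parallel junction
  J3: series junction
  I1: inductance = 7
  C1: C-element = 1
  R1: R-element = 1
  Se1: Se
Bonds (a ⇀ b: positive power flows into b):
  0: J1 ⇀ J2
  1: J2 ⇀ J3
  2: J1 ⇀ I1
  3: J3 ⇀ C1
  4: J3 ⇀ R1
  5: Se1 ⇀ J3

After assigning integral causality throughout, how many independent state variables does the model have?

2  (C1, I1 all integral)

β5 →J3  (Se1 fixes effort; stroke away)
β2 →I1  (I1 outputs flow p/I1)
β0 →J1  (J1: last free bond brings effort in)
β1 →J2  (J2 needs exactly one e-in)
β3 →J3  (J3: bond 1 brought flow, rest push out)
β4 →J3  (common-f at J3 fixed by 1)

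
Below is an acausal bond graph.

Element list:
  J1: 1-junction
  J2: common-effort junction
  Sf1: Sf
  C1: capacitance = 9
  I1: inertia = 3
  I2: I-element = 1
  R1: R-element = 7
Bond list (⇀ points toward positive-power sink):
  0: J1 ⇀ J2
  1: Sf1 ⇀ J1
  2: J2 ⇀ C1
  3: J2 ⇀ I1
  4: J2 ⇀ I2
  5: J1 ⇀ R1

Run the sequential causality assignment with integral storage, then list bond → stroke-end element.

β1 stroke at Sf1  (Sf1 (Sf) sets flow on bond)
β0 stroke at J1  (J1: bond 1 brought flow, rest push out)
β5 stroke at J1  (1-jn J1 has f-setter on 1)
β2 stroke at J2  (prefer integral on C1)
β3 stroke at I1  (J2: bond 2 brought effort, rest push out)
β4 stroke at I2  (J2: bond 2 brought effort, rest push out)

b0 →J1
b1 →Sf1
b2 →J2
b3 →I1
b4 →I2
b5 →J1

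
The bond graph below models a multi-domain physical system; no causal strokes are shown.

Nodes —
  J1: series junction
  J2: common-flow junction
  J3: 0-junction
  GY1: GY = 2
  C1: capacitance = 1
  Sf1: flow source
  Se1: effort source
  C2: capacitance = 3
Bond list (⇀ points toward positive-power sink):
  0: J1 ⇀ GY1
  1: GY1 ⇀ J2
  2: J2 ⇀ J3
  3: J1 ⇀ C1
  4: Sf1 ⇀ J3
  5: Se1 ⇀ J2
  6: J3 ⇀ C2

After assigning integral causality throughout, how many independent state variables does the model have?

#4 stroke at Sf1  (source Sf1 imposes f)
#5 stroke at J2  (Se1 fixes effort; stroke away)
#3 stroke at J1  (C1 integral (e out))
#0 stroke at GY1  (closing 1-jn rule on J1)
#1 stroke at GY1  (GY1 both-in/both-out from 0)
#2 stroke at J2  (J2: bond 1 brought flow, rest push out)
#6 stroke at J3  (J3 needs exactly one e-in)

2  (C1, C2 all integral)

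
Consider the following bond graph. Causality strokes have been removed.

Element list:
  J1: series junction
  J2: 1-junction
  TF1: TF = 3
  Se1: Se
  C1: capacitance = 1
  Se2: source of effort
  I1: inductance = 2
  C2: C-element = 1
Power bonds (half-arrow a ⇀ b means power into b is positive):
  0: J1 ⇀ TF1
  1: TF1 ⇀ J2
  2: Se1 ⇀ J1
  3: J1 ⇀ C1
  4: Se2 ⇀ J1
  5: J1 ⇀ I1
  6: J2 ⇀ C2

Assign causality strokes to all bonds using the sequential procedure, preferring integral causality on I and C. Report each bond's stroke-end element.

#2 stroke at J1  (Se1: effort source, stroke at far end)
#4 stroke at J1  (Se2 (Se) sets effort on bond)
#3 stroke at J1  (prefer integral on C1)
#5 stroke at I1  (I1: I, integral causality)
#0 stroke at J1  (common-f at J1 fixed by 5)
#1 stroke at TF1  (TF1: transformer flips bond 0)
#6 stroke at J2  (J2: bond 1 brought flow, rest push out)

bond 0 stroke at J1
bond 1 stroke at TF1
bond 2 stroke at J1
bond 3 stroke at J1
bond 4 stroke at J1
bond 5 stroke at I1
bond 6 stroke at J2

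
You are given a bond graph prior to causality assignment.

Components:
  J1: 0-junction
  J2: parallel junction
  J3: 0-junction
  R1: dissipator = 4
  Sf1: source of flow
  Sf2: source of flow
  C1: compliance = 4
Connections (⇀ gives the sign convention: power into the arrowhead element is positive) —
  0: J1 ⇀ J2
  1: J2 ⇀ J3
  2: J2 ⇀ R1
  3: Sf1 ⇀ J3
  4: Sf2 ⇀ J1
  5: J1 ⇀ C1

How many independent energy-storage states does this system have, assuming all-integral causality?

1  (C1 all integral)

β3 stroke at Sf1  (Sf1: flow source, stroke at near end)
β4 stroke at Sf2  (source Sf2 imposes f)
β1 stroke at J3  (J3: last free bond brings effort in)
β5 stroke at J1  (C1: C, integral causality)
β0 stroke at J2  (0-jn J1 has e-setter on 5)
β2 stroke at R1  (0-jn J2 has e-setter on 0)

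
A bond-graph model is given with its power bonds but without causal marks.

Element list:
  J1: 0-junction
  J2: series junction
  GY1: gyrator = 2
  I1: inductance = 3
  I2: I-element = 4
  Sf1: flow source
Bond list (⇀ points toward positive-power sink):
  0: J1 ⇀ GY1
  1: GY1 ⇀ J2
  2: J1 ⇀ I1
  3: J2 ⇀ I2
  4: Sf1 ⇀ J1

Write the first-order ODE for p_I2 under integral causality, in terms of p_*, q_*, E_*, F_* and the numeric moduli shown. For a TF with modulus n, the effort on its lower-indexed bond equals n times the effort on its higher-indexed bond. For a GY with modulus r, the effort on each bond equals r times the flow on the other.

dp_I2/dt = 2*F_Sf1 - 2*p_I1/3

β4 stroke→Sf1  (Sf1 fixes flow; stroke at Sf1)
β2 stroke→I1  (I1 integral (f out))
β0 stroke→J1  (closing 0-jn rule on J1)
β1 stroke→J2  (GY GY1: same side as bond 0)
β3 stroke→I2  (only one flow-in slot at J2)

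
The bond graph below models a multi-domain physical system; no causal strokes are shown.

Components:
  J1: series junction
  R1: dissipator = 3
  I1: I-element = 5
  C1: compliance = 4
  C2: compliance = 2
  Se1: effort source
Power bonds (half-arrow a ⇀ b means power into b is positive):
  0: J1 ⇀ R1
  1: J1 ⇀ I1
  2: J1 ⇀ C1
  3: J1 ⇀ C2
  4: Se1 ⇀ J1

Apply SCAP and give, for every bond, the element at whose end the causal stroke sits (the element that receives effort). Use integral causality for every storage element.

bond 4 →J1  (Se1: effort source, stroke at far end)
bond 1 →I1  (I1: I, integral causality)
bond 0 →J1  (J1: bond 1 brought flow, rest push out)
bond 2 →J1  (common-f at J1 fixed by 1)
bond 3 →J1  (J1 flow already set via bond 1)

b0 stroke at J1
b1 stroke at I1
b2 stroke at J1
b3 stroke at J1
b4 stroke at J1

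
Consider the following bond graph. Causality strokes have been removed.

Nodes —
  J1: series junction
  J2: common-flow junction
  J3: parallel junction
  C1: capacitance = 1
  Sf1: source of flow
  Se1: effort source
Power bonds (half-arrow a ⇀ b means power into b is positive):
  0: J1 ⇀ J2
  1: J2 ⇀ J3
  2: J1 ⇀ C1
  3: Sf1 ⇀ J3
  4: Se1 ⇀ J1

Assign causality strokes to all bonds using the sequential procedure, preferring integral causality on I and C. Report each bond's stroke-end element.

β3 →Sf1  (Sf1 (Sf) sets flow on bond)
β4 →J1  (Se1 fixes effort; stroke away)
β1 →J3  (J3: last free bond brings effort in)
β0 →J2  (J2: bond 1 brought flow, rest push out)
β2 →J1  (J1: bond 0 brought flow, rest push out)

bond 0 |J2
bond 1 |J3
bond 2 |J1
bond 3 |Sf1
bond 4 |J1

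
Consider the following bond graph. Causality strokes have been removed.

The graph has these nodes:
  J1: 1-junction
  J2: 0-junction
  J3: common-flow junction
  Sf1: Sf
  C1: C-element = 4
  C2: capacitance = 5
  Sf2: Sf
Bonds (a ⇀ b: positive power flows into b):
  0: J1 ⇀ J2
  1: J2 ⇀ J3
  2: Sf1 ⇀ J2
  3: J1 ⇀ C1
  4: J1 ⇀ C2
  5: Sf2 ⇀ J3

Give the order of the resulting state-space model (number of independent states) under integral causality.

2  (C1, C2 all integral)

#2 |Sf1  (Sf1: flow source, stroke at near end)
#5 |Sf2  (Sf2: flow source, stroke at near end)
#1 |J3  (1-jn J3 has f-setter on 5)
#0 |J2  (closing 0-jn rule on J2)
#3 |J1  (J1 flow already set via bond 0)
#4 |J1  (1-jn J1 has f-setter on 0)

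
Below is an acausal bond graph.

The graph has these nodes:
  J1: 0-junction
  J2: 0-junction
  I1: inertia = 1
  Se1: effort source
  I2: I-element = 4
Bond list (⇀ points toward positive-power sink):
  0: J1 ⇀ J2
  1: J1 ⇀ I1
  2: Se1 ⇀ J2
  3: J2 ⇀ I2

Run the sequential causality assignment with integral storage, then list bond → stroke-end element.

#2 |J2  (source Se1 imposes e)
#0 |J1  (common-e at J2 fixed by 2)
#3 |I2  (J2 effort already set via bond 2)
#1 |I1  (common-e at J1 fixed by 0)

β0 stroke→J1
β1 stroke→I1
β2 stroke→J2
β3 stroke→I2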